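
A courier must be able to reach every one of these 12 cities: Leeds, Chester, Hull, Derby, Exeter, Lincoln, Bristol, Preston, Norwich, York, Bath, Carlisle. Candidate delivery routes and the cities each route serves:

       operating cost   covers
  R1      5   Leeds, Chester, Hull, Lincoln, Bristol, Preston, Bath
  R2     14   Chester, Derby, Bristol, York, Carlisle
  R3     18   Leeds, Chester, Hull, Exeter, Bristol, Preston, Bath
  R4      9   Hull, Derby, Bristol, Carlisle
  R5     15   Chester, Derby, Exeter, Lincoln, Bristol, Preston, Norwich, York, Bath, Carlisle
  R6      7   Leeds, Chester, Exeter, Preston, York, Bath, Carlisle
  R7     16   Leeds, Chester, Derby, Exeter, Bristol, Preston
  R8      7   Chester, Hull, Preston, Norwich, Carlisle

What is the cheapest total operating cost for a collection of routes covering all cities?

20

R1, R5 cover every city at operating cost 5 + 15 = 20.
Any cover uses at least 2 routes; among all covering selections none totals below 20.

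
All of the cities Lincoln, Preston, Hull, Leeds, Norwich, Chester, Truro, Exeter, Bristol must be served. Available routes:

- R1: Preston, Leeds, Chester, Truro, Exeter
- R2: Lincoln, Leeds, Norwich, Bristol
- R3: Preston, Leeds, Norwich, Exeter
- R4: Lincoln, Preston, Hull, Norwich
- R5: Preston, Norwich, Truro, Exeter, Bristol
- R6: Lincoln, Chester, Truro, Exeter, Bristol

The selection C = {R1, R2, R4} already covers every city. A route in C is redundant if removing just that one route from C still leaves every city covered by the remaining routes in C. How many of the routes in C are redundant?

Drop R1: Chester, Truro, Exeter uncovered — not redundant.
Drop R2: Bristol uncovered — not redundant.
Drop R4: Hull uncovered — not redundant.
None of the routes in C is redundant.

0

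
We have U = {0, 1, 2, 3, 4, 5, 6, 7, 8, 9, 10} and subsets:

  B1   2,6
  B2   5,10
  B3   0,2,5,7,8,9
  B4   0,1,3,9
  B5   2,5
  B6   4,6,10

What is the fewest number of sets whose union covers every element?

B3, B4, B6 together cover {0, 1, 2, 3, 4, 5, 6, 7, 8, 9, 10} — every element.
No 2 of the 6 sets cover everything (all 15 pairs fall short), so 3 is minimum.

3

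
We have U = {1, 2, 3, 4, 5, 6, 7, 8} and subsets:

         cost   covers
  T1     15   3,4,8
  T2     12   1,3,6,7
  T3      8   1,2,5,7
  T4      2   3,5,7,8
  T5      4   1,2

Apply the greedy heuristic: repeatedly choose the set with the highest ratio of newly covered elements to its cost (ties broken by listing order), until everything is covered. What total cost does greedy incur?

33

Pick 1: T4 adds 4 new (3, 5, 7, 8) at cost 2 (ratio 4/2).
Pick 2: T5 adds 2 new (1, 2) at cost 4 (ratio 2/4).
Pick 3: T2 adds 1 new (6) at cost 12 (ratio 1/12).
Pick 4: T1 adds 1 new (4) at cost 15 (ratio 1/15).
Greedy total cost: 2 + 4 + 12 + 15 = 33.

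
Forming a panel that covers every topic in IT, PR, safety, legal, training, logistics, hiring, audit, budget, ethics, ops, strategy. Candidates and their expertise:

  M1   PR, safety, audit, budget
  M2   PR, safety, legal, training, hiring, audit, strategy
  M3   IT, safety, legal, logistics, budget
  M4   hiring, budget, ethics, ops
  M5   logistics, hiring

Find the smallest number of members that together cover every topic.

3

M2, M3, M4 together cover {IT, PR, safety, legal, training, logistics, hiring, audit, budget, ethics, ops, strategy} — every topic.
No 2 of the 5 members cover everything (all 10 pairs fall short), so 3 is minimum.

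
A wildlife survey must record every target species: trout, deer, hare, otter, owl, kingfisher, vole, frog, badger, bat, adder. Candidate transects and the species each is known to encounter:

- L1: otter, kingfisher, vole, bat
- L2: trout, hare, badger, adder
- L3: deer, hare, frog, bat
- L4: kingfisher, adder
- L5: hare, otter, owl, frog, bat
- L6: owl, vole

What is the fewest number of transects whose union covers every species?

4

L1, L2, L3, L5 together cover {trout, deer, hare, otter, owl, kingfisher, vole, frog, badger, bat, adder} — every species.
No 3 of the 6 transects cover everything (all 20 triples fall short), so 4 is minimum.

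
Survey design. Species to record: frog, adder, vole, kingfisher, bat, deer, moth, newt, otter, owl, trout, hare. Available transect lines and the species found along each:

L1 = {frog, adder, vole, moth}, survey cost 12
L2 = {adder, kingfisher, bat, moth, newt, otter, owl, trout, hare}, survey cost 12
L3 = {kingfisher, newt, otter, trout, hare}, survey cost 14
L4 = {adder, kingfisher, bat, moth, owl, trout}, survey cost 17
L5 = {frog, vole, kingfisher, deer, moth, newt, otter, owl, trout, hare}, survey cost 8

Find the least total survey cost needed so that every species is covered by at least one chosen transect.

L2, L5 cover every species at survey cost 12 + 8 = 20.
Any cover uses at least 2 transects; among all covering selections none totals below 20.

20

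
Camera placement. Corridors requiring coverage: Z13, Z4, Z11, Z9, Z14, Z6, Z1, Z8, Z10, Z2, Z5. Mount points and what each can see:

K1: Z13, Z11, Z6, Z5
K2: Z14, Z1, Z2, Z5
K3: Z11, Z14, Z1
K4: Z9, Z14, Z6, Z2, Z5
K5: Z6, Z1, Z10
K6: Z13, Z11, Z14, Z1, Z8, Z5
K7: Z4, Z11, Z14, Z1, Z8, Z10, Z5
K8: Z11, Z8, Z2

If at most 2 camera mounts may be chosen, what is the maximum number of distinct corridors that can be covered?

Choosing K4, K7 covers {Z4, Z11, Z9, Z14, Z6, Z1, Z8, Z10, Z2, Z5} — 10 corridors.
No choice of 2 camera mounts does better; here Z13 is left uncovered.

10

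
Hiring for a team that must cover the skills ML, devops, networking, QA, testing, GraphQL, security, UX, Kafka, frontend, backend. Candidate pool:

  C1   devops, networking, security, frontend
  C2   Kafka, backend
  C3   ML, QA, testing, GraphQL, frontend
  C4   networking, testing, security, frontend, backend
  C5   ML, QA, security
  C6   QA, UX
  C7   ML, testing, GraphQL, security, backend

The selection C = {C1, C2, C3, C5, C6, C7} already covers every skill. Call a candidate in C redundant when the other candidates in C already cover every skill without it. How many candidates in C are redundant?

Drop C1: devops, networking uncovered — not redundant.
Drop C2: Kafka uncovered — not redundant.
Drop C3: the rest still cover every skill — redundant.
Drop C5: the rest still cover every skill — redundant.
Drop C6: UX uncovered — not redundant.
Drop C7: the rest still cover every skill — redundant.
3 redundant: C3, C5, C7.

3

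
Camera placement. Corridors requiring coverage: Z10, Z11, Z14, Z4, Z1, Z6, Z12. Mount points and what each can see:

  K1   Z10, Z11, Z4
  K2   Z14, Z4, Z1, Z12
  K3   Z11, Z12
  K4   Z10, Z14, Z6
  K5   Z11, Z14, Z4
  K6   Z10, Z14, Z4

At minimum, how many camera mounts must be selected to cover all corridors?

3

K1, K2, K4 together cover {Z10, Z11, Z14, Z4, Z1, Z6, Z12} — every corridor.
No 2 of the 6 camera mounts cover everything (all 15 pairs fall short), so 3 is minimum.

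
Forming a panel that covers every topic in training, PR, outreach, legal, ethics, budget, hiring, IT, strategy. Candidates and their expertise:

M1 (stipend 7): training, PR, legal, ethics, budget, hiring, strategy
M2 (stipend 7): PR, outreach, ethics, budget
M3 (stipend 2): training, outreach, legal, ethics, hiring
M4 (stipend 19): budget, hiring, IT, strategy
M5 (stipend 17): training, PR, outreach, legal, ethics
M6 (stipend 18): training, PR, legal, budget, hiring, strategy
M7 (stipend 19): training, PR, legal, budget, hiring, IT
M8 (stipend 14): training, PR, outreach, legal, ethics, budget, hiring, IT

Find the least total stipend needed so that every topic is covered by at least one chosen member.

M1, M8 cover every topic at stipend 7 + 14 = 21.
Any cover uses at least 2 members; among all covering selections none totals below 21.

21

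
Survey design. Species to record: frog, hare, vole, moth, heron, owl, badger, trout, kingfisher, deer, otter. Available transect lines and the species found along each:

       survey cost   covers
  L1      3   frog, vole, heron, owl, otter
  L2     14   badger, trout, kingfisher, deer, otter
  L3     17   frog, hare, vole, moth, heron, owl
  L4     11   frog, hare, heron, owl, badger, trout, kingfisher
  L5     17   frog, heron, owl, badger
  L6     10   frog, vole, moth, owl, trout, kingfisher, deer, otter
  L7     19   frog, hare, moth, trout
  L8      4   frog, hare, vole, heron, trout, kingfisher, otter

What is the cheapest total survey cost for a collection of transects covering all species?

L4, L6 cover every species at survey cost 11 + 10 = 21.
Any cover uses at least 2 transects; among all covering selections none totals below 21.
Greedy by coverage-per-survey cost would pick L8, L1, L6, L4 for 28 — worse than the optimum 21.

21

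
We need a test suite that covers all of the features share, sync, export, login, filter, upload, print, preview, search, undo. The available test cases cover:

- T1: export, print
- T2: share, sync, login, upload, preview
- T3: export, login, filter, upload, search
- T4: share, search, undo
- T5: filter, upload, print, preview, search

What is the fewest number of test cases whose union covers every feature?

4

T1, T2, T3, T4 together cover {share, sync, export, login, filter, upload, print, preview, search, undo} — every feature.
No 3 of the 5 test cases cover everything (all 10 triples fall short), so 4 is minimum.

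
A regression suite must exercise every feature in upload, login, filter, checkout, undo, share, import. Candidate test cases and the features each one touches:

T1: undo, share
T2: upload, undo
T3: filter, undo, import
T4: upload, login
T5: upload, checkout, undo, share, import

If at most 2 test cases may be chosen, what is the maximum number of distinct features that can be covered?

6

Choosing T3, T5 covers {upload, filter, checkout, undo, share, import} — 6 features.
No choice of 2 test cases does better; here login is left uncovered.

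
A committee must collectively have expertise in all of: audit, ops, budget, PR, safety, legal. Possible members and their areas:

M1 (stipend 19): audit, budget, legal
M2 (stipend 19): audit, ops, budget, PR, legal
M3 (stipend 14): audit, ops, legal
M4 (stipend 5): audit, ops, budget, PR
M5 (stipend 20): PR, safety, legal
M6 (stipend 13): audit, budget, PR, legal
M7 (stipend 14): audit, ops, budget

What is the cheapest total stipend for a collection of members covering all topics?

25

M4, M5 cover every topic at stipend 5 + 20 = 25.
Any cover uses at least 2 members; among all covering selections none totals below 25.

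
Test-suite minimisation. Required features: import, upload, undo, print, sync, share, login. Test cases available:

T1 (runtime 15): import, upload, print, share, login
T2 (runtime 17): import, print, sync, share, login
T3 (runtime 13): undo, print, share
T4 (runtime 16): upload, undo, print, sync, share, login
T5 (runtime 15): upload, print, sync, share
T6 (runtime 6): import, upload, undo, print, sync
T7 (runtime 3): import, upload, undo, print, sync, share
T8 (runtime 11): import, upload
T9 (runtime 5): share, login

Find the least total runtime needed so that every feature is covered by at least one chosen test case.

8

T7, T9 cover every feature at runtime 3 + 5 = 8.
Any cover uses at least 2 test cases; among all covering selections none totals below 8.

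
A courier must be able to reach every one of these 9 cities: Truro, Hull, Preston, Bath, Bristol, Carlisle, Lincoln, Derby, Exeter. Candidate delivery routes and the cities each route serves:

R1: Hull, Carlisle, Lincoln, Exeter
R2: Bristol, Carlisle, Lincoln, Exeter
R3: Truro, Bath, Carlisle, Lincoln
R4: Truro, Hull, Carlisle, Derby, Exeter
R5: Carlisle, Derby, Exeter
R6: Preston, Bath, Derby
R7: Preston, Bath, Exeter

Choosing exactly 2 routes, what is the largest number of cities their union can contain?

7

Choosing R1, R6 covers {Hull, Preston, Bath, Carlisle, Lincoln, Derby, Exeter} — 7 cities.
No choice of 2 routes does better; here Truro, Bristol are left uncovered.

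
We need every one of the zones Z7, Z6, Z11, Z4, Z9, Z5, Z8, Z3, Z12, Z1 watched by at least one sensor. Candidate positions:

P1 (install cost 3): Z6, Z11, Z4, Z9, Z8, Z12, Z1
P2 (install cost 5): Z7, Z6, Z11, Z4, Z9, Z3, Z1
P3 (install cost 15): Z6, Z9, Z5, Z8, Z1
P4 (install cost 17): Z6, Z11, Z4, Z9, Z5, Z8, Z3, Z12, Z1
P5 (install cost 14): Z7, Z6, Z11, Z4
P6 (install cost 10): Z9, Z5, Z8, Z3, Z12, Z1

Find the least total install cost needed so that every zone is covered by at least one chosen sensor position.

P2, P6 cover every zone at install cost 5 + 10 = 15.
Any cover uses at least 2 sensor positions; among all covering selections none totals below 15.
Greedy by coverage-per-install cost would pick P1, P2, P6 for 18 — worse than the optimum 15.

15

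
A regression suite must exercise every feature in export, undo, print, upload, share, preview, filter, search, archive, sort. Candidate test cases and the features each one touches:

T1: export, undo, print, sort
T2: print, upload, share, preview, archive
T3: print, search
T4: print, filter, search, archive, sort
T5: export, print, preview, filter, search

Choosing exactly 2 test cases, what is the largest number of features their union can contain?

Choosing T1, T2 covers {export, undo, print, upload, share, preview, archive, sort} — 8 features.
No choice of 2 test cases does better; here filter, search are left uncovered.

8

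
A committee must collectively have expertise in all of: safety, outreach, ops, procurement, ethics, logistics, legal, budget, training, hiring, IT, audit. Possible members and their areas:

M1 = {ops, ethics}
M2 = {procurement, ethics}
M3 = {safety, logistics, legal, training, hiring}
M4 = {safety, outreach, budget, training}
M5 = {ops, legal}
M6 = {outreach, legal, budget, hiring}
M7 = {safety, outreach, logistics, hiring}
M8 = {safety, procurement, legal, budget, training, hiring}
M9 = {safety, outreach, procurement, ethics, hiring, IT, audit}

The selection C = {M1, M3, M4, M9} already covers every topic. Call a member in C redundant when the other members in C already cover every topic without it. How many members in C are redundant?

0

Drop M1: ops uncovered — not redundant.
Drop M3: logistics, legal uncovered — not redundant.
Drop M4: budget uncovered — not redundant.
Drop M9: procurement, IT, audit uncovered — not redundant.
None of the members in C is redundant.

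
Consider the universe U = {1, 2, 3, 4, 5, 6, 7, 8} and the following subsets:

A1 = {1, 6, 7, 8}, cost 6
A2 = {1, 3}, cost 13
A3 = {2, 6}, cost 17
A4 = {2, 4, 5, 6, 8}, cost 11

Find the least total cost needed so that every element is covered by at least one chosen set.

30

A1, A2, A4 cover every element at cost 6 + 13 + 11 = 30.
Any cover uses at least 3 sets; among all covering selections none totals below 30.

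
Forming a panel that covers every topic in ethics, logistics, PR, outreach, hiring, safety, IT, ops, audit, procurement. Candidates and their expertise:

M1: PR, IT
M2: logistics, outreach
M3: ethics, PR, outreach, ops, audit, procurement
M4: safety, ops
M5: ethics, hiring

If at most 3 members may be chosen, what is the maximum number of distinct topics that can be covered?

8

Choosing M1, M2, M3 covers {ethics, logistics, PR, outreach, IT, ops, audit, procurement} — 8 topics.
No choice of 3 members does better; here hiring, safety are left uncovered.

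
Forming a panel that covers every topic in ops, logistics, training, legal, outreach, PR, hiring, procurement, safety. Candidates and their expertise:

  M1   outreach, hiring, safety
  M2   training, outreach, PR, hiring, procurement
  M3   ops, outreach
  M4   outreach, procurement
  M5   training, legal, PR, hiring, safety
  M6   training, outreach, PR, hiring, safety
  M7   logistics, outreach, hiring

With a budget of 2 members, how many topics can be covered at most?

7

Choosing M2, M5 covers {training, legal, outreach, PR, hiring, procurement, safety} — 7 topics.
No choice of 2 members does better; here ops, logistics are left uncovered.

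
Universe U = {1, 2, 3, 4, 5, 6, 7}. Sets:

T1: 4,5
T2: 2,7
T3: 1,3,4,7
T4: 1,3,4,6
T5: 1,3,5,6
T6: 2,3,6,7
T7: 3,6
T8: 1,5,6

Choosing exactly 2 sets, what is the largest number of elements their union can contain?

6

Choosing T1, T6 covers {2, 3, 4, 5, 6, 7} — 6 elements.
No choice of 2 sets does better; here 1 is left uncovered.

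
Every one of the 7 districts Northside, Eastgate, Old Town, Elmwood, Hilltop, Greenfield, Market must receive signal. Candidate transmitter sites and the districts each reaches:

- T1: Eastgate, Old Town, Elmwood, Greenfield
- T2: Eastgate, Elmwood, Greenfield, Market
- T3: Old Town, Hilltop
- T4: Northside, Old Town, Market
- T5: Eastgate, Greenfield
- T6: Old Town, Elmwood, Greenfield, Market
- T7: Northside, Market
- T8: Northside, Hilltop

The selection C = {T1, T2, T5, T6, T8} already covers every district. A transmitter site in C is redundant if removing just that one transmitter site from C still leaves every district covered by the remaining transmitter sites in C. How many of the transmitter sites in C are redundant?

4

Drop T1: the rest still cover every district — redundant.
Drop T2: the rest still cover every district — redundant.
Drop T5: the rest still cover every district — redundant.
Drop T6: the rest still cover every district — redundant.
Drop T8: Northside, Hilltop uncovered — not redundant.
4 redundant: T1, T2, T5, T6.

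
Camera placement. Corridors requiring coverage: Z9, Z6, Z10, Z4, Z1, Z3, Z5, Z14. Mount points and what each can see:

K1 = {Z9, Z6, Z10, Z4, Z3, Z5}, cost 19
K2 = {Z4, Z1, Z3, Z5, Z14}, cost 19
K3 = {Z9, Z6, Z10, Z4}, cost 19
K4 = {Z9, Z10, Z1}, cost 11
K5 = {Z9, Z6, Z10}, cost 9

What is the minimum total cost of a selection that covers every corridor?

K2, K5 cover every corridor at cost 19 + 9 = 28.
Any cover uses at least 2 camera mounts; among all covering selections none totals below 28.

28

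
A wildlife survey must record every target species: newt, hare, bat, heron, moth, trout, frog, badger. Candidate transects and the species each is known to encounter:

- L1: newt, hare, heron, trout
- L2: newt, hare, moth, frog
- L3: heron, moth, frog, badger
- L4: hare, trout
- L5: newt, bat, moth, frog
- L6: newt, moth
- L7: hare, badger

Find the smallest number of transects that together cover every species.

3

L1, L3, L5 together cover {newt, hare, bat, heron, moth, trout, frog, badger} — every species.
No 2 of the 7 transects cover everything (all 21 pairs fall short), so 3 is minimum.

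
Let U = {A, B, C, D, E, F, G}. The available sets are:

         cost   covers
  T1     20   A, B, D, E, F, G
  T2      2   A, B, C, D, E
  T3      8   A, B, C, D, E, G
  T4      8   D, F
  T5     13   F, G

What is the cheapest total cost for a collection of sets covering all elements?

15

T2, T5 cover every element at cost 2 + 13 = 15.
Any cover uses at least 2 sets; among all covering selections none totals below 15.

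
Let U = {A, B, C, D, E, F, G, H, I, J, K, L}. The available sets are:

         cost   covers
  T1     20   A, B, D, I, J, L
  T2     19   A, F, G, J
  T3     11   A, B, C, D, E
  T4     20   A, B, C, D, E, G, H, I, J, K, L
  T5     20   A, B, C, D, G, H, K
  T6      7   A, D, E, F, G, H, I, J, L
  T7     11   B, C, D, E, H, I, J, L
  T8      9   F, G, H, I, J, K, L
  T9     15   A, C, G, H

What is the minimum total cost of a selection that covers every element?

T3, T8 cover every element at cost 11 + 9 = 20.
Any cover uses at least 2 sets; among all covering selections none totals below 20.

20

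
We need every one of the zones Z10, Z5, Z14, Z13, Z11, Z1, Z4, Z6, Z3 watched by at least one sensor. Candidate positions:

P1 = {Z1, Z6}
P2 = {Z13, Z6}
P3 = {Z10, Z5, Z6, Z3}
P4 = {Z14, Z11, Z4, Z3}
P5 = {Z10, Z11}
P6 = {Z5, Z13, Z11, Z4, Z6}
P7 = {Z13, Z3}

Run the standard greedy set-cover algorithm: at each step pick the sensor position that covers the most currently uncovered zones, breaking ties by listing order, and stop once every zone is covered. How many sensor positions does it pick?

Pick 1: P6 covers 5 new zones (Z5, Z13, Z11, Z4, Z6).
Pick 2: P3 covers 2 new zones (Z10, Z3).
Pick 3: P1 covers 1 new zones (Z1).
Pick 4: P4 covers 1 new zones (Z14).
Greedy uses 4 sensor positions.

4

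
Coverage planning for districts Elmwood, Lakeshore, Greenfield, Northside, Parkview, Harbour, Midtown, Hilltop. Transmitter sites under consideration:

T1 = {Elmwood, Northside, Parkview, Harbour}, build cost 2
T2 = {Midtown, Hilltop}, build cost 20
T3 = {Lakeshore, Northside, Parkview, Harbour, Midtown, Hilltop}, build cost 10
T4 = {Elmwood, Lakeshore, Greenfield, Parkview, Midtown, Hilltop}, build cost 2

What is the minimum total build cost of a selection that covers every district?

T1, T4 cover every district at build cost 2 + 2 = 4.
Any cover uses at least 2 transmitter sites; among all covering selections none totals below 4.

4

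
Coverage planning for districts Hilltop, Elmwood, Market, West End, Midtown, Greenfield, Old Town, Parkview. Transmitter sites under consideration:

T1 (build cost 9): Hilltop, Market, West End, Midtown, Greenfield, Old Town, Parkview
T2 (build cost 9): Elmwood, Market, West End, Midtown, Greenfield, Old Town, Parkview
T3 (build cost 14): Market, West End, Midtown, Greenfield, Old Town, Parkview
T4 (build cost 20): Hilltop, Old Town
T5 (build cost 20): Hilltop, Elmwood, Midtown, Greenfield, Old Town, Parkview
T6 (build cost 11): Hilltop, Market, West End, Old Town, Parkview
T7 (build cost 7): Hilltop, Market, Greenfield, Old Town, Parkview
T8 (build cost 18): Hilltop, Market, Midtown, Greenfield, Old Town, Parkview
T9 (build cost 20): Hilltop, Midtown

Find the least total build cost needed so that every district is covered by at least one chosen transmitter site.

T2, T7 cover every district at build cost 9 + 7 = 16.
Any cover uses at least 2 transmitter sites; among all covering selections none totals below 16.

16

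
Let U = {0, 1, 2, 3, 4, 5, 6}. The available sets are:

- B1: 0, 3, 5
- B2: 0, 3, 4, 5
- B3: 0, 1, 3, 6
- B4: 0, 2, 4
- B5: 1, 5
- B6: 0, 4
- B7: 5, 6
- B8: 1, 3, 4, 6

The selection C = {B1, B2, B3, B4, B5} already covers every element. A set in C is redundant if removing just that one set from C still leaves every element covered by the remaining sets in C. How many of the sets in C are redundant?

3

Drop B1: the rest still cover every element — redundant.
Drop B2: the rest still cover every element — redundant.
Drop B3: 6 uncovered — not redundant.
Drop B4: 2 uncovered — not redundant.
Drop B5: the rest still cover every element — redundant.
3 redundant: B1, B2, B5.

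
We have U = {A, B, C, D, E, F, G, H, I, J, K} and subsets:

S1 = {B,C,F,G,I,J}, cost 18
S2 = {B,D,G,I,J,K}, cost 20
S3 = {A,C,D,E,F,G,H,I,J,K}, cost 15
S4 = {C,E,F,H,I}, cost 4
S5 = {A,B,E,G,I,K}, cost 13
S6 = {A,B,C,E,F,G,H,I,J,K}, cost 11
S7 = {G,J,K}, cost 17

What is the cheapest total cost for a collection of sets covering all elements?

S3, S6 cover every element at cost 15 + 11 = 26.
Any cover uses at least 2 sets; among all covering selections none totals below 26.
Greedy by coverage-per-cost would pick S4, S6, S3 for 30 — worse than the optimum 26.

26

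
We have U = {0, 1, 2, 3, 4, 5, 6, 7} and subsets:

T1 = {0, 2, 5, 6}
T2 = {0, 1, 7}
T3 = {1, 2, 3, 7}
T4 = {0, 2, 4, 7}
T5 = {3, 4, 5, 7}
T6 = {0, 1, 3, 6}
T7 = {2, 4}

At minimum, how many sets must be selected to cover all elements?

T1, T2, T5 together cover {0, 1, 2, 3, 4, 5, 6, 7} — every element.
No 2 of the 7 sets cover everything (all 21 pairs fall short), so 3 is minimum.

3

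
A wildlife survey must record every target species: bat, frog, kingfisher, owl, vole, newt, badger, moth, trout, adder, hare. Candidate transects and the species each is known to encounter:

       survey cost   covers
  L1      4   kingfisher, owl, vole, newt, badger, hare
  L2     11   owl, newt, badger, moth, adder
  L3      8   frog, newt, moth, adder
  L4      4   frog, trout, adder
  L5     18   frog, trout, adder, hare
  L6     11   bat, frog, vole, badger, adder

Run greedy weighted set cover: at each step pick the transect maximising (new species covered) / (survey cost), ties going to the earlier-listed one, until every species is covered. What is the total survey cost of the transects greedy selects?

27

Pick 1: L1 adds 6 new (kingfisher, owl, vole, newt, badger, hare) at survey cost 4 (ratio 6/4).
Pick 2: L4 adds 3 new (frog, trout, adder) at survey cost 4 (ratio 3/4).
Pick 3: L3 adds 1 new (moth) at survey cost 8 (ratio 1/8).
Pick 4: L6 adds 1 new (bat) at survey cost 11 (ratio 1/11).
Greedy total survey cost: 4 + 4 + 8 + 11 = 27.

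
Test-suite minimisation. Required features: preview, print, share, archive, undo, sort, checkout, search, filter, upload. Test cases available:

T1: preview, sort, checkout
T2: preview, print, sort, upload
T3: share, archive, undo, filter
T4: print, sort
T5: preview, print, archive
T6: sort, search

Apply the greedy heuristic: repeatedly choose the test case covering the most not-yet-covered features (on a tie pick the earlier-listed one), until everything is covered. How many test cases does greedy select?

Pick 1: T2 covers 4 new features (preview, print, sort, upload).
Pick 2: T3 covers 4 new features (share, archive, undo, filter).
Pick 3: T1 covers 1 new features (checkout).
Pick 4: T6 covers 1 new features (search).
Greedy uses 4 test cases.

4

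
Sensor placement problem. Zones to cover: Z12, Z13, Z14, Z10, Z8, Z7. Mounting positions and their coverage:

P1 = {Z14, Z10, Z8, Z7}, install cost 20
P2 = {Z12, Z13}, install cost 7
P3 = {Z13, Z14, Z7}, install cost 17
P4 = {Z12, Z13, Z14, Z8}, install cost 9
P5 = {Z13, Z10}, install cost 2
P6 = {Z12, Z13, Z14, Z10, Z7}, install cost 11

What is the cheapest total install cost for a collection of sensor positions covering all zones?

P4, P6 cover every zone at install cost 9 + 11 = 20.
Any cover uses at least 2 sensor positions; among all covering selections none totals below 20.

20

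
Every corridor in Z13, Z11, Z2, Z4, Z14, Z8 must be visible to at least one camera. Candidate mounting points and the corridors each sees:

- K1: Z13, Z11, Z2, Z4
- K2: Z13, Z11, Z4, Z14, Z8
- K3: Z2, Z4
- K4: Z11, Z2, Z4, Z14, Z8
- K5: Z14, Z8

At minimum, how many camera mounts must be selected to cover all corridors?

K1, K2 together cover {Z13, Z11, Z2, Z4, Z14, Z8} — every corridor.
No single camera mount contains all 6 corridors, so 2 is optimal.

2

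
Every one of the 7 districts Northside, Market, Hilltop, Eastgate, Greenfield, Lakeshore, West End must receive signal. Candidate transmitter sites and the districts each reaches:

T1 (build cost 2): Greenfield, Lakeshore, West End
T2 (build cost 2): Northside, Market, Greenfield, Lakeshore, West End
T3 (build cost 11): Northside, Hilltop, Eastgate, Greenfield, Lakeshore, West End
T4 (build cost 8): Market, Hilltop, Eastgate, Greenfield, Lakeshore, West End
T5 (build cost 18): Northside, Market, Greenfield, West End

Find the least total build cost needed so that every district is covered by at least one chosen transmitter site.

10

T2, T4 cover every district at build cost 2 + 8 = 10.
Any cover uses at least 2 transmitter sites; among all covering selections none totals below 10.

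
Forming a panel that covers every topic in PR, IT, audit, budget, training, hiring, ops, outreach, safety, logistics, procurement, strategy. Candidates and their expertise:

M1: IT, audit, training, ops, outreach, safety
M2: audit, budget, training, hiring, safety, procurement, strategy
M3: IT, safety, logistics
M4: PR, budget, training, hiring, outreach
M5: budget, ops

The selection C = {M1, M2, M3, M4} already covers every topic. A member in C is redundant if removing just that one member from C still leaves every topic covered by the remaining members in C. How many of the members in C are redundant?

Drop M1: ops uncovered — not redundant.
Drop M2: procurement, strategy uncovered — not redundant.
Drop M3: logistics uncovered — not redundant.
Drop M4: PR uncovered — not redundant.
None of the members in C is redundant.

0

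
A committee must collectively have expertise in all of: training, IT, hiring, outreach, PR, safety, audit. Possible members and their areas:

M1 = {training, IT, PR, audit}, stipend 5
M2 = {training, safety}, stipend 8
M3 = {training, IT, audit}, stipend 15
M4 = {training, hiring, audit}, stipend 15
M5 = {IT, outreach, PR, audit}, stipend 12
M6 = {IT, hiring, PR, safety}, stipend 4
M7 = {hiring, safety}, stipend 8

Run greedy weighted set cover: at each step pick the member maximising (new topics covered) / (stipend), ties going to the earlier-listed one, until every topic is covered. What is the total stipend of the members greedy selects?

21

Pick 1: M6 adds 4 new (IT, hiring, PR, safety) at stipend 4 (ratio 4/4).
Pick 2: M1 adds 2 new (training, audit) at stipend 5 (ratio 2/5).
Pick 3: M5 adds 1 new (outreach) at stipend 12 (ratio 1/12).
Greedy total stipend: 4 + 5 + 12 = 21.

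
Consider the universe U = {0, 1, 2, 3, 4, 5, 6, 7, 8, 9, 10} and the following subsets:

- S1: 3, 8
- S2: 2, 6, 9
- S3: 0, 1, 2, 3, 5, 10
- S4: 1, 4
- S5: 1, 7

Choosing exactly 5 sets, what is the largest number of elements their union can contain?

11

Choosing S1, S2, S3, S4, S5 covers {0, 1, 2, 3, 4, 5, 6, 7, 8, 9, 10} — 11 elements.
That is all 11 elements.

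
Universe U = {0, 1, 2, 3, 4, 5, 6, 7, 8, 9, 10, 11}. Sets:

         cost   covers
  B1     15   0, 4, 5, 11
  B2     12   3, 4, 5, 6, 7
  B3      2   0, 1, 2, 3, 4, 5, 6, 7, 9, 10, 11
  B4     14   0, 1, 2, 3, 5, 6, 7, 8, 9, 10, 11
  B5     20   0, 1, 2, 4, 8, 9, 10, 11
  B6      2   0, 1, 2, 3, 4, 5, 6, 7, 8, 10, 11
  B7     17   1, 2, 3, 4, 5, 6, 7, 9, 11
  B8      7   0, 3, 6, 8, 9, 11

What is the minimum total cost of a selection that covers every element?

B3, B6 cover every element at cost 2 + 2 = 4.
Any cover uses at least 2 sets; among all covering selections none totals below 4.

4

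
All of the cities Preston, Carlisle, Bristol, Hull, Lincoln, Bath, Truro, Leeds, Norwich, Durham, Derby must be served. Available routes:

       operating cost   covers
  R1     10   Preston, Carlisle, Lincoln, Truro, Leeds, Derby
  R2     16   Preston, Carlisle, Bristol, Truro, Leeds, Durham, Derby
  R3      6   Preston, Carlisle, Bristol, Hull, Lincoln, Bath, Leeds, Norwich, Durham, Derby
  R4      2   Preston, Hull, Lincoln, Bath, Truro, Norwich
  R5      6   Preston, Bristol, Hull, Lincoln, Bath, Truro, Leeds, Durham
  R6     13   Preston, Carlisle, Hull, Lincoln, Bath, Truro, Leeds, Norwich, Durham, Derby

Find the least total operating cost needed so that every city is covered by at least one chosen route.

8

R3, R4 cover every city at operating cost 6 + 2 = 8.
Any cover uses at least 2 routes; among all covering selections none totals below 8.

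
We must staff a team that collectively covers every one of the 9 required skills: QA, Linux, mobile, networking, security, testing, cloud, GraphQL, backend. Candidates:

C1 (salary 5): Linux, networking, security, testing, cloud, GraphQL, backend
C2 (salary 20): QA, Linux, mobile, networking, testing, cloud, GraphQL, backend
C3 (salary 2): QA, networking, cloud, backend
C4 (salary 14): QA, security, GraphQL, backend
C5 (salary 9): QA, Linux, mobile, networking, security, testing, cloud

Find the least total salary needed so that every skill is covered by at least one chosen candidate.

14

C1, C5 cover every skill at salary 5 + 9 = 14.
Any cover uses at least 2 candidates; among all covering selections none totals below 14.
Greedy by coverage-per-salary would pick C3, C1, C5 for 16 — worse than the optimum 14.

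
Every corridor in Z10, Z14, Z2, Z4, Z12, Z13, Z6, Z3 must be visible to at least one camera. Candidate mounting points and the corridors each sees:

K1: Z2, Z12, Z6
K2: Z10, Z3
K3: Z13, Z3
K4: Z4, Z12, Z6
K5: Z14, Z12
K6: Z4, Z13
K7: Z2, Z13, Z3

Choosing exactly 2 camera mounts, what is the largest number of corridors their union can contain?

Choosing K4, K7 covers {Z2, Z4, Z12, Z13, Z6, Z3} — 6 corridors.
No choice of 2 camera mounts does better; here Z10, Z14 are left uncovered.

6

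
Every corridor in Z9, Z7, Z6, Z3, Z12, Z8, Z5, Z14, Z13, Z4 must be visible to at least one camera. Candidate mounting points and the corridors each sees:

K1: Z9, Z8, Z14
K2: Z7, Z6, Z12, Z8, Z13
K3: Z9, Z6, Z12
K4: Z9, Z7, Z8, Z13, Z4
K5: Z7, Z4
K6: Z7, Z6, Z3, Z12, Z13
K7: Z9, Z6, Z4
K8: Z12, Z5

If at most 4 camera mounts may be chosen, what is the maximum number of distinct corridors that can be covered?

10

Choosing K1, K4, K6, K8 covers {Z9, Z7, Z6, Z3, Z12, Z8, Z5, Z14, Z13, Z4} — 10 corridors.
That is all 10 corridors.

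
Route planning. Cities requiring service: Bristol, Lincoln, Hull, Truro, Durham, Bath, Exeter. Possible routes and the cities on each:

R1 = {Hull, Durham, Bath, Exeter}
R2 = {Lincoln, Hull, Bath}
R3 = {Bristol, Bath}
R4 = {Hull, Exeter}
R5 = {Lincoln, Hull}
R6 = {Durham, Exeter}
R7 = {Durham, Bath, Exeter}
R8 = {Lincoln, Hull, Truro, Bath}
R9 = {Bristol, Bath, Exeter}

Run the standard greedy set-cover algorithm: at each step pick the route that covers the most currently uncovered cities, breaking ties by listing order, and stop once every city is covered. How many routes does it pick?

Pick 1: R1 covers 4 new cities (Hull, Durham, Bath, Exeter).
Pick 2: R8 covers 2 new cities (Lincoln, Truro).
Pick 3: R3 covers 1 new cities (Bristol).
Greedy uses 3 routes.

3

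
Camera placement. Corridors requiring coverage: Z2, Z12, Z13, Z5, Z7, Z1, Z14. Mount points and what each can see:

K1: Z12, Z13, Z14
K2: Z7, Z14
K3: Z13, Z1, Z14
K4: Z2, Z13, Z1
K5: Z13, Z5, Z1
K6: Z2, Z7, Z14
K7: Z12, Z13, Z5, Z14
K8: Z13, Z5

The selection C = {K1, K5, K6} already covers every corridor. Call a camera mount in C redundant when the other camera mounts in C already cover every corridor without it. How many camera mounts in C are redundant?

Drop K1: Z12 uncovered — not redundant.
Drop K5: Z5, Z1 uncovered — not redundant.
Drop K6: Z2, Z7 uncovered — not redundant.
None of the camera mounts in C is redundant.

0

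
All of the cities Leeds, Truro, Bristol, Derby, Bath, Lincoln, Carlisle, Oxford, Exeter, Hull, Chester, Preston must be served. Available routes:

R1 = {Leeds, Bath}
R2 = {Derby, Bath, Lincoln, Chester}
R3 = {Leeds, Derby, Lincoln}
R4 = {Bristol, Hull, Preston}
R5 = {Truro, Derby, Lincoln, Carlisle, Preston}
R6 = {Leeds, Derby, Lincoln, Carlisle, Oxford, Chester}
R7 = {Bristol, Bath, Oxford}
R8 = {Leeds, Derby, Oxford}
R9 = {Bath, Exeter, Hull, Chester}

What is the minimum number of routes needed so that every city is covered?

R1, R5, R7, R9 together cover {Leeds, Truro, Bristol, Derby, Bath, Lincoln, Carlisle, Oxford, Exeter, Hull, Chester, Preston} — every city.
No 3 of the 9 routes cover everything (all 84 triples fall short), so 4 is minimum.

4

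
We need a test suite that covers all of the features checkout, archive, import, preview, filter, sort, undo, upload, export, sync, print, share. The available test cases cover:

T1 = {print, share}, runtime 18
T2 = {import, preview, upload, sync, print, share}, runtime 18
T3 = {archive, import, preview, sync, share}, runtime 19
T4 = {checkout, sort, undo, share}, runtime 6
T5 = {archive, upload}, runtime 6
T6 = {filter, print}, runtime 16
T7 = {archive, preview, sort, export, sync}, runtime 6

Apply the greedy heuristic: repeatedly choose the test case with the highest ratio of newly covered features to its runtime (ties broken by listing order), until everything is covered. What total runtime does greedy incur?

46

Pick 1: T7 adds 5 new (archive, preview, sort, export, sync) at runtime 6 (ratio 5/6).
Pick 2: T4 adds 3 new (checkout, undo, share) at runtime 6 (ratio 3/6).
Pick 3: T2 adds 3 new (import, upload, print) at runtime 18 (ratio 3/18).
Pick 4: T6 adds 1 new (filter) at runtime 16 (ratio 1/16).
Greedy total runtime: 6 + 6 + 18 + 16 = 46.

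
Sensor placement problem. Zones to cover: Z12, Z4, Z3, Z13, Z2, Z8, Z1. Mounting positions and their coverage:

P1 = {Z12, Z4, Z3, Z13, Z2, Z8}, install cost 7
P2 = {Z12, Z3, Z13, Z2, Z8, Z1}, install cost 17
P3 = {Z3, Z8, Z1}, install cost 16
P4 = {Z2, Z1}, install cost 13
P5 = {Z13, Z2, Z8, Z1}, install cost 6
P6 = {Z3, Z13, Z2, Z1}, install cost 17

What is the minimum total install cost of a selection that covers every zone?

13

P1, P5 cover every zone at install cost 7 + 6 = 13.
Any cover uses at least 2 sensor positions; among all covering selections none totals below 13.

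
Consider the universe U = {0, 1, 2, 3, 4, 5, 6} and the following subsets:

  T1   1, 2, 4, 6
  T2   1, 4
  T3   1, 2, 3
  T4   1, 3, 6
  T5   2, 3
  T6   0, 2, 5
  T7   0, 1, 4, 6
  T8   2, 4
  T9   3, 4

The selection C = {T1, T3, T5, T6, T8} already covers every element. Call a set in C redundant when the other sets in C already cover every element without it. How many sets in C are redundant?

3

Drop T1: 6 uncovered — not redundant.
Drop T3: the rest still cover every element — redundant.
Drop T5: the rest still cover every element — redundant.
Drop T6: 0, 5 uncovered — not redundant.
Drop T8: the rest still cover every element — redundant.
3 redundant: T3, T5, T8.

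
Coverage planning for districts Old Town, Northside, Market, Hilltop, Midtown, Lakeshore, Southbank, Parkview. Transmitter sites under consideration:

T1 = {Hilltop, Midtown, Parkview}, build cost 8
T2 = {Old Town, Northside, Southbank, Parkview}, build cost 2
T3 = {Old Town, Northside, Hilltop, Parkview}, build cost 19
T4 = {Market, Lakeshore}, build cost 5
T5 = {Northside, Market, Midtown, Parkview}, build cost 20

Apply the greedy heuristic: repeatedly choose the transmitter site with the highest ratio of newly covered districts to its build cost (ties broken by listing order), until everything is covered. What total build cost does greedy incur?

15

Pick 1: T2 adds 4 new (Old Town, Northside, Southbank, Parkview) at build cost 2 (ratio 4/2).
Pick 2: T4 adds 2 new (Market, Lakeshore) at build cost 5 (ratio 2/5).
Pick 3: T1 adds 2 new (Hilltop, Midtown) at build cost 8 (ratio 2/8).
Greedy total build cost: 2 + 5 + 8 = 15.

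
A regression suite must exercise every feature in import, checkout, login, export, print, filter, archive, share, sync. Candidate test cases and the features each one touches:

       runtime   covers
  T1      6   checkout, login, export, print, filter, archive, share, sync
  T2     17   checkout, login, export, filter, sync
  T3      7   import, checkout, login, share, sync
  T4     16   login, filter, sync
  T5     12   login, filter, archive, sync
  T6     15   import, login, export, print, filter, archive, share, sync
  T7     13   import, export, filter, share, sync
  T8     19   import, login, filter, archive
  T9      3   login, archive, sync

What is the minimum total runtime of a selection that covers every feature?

13

T1, T3 cover every feature at runtime 6 + 7 = 13.
Any cover uses at least 2 test cases; among all covering selections none totals below 13.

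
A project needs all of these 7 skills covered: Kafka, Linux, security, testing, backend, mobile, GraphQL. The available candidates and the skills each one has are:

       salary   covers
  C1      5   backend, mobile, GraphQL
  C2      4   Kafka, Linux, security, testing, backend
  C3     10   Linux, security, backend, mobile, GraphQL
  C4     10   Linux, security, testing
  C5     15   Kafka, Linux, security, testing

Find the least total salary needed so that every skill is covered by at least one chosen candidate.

9

C1, C2 cover every skill at salary 5 + 4 = 9.
Any cover uses at least 2 candidates; among all covering selections none totals below 9.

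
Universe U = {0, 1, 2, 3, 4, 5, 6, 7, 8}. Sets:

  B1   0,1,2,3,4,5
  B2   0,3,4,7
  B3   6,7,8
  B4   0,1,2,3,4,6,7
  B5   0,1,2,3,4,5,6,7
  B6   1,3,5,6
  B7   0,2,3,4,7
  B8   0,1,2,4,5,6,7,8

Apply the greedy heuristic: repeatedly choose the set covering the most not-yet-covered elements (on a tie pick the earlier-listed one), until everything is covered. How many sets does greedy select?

2

Pick 1: B5 covers 8 new elements (0, 1, 2, 3, 4, 5, 6, 7).
Pick 2: B3 covers 1 new elements (8).
Greedy uses 2 sets.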